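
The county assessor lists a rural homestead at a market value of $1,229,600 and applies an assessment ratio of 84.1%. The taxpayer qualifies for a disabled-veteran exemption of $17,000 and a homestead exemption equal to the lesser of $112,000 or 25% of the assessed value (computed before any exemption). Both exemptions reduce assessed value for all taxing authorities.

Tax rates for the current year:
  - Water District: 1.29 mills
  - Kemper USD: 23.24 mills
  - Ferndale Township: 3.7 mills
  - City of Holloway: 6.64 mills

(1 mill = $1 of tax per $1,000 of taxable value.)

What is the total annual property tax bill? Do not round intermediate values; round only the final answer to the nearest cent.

$31,560.61

Assessed value = $1,229,600 × 0.841 = $1,034,093.6
Homestead exemption = min($112,000, 25% × $1,034,093.6) = min($112,000, $258,523.4) = $112,000 (dollar cap binds)
Taxable value = $1,034,093.6 − $17,000 − $112,000 = $905,093.6
Water District: $905,093.6 × 0.00129 = $1,167.570744
Kemper USD: $905,093.6 × 0.02324 = $21,034.375264
Ferndale Township: $905,093.6 × 0.0037 = $3,348.84632
City of Holloway: $905,093.6 × 0.00664 = $6,009.821504
Total = $31,560.613832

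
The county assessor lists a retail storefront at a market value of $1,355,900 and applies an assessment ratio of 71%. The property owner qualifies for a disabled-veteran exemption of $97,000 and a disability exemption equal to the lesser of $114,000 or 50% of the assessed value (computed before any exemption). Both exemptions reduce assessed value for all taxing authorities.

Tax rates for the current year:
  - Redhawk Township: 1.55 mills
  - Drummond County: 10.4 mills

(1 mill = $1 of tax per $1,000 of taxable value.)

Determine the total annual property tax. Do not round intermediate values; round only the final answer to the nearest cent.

Assessed value = $1,355,900 × 0.71 = $962,689
Disability exemption = min($114,000, 50% × $962,689) = min($114,000, $481,344.5) = $114,000 (dollar cap binds)
Taxable value = $962,689 − $97,000 − $114,000 = $751,689
Redhawk Township: $751,689 × 0.00155 = $1,165.11795
Drummond County: $751,689 × 0.0104 = $7,817.5656
Total = $8,982.68355

$8,982.68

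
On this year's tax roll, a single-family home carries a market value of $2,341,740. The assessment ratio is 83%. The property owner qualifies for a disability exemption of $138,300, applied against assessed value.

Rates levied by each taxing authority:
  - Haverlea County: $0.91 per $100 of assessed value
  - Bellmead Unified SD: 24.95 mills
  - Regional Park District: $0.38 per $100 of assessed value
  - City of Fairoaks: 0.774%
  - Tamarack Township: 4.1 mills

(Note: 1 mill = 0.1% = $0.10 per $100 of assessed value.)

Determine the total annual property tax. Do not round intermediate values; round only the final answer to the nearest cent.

$89,707.55

Assessed value = $2,341,740 × 0.83 = $1,943,644.2
Taxable value = $1,943,644.2 − $138,300 = $1,805,344.2
Haverlea County: $1,805,344.2 × 0.0091 = $16,428.63222
Bellmead Unified SD: $1,805,344.2 × 0.02495 = $45,043.33779
Regional Park District: $1,805,344.2 × 0.0038 = $6,860.30796
City of Fairoaks: $1,805,344.2 × 0.00774 = $13,973.364108
Tamarack Township: $1,805,344.2 × 0.0041 = $7,401.91122
Total = $89,707.553298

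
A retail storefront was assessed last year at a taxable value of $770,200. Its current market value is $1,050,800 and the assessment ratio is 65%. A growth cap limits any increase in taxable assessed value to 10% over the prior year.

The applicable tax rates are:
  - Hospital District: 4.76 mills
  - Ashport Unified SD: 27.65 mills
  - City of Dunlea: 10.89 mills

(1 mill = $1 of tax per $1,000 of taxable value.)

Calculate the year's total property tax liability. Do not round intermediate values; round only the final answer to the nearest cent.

Uncapped assessed value = $1,050,800 × 0.65 = $683,020
Cap limit = $770,200 × 1.1 = $847,220
Taxable assessed value = min($683,020, $847,220) = $683,020 (cap does not bind)
Hospital District: $683,020 × 0.00476 = $3,251.1752
Ashport Unified SD: $683,020 × 0.02765 = $18,885.503
City of Dunlea: $683,020 × 0.01089 = $7,438.0878
Total = $29,574.766

$29,574.77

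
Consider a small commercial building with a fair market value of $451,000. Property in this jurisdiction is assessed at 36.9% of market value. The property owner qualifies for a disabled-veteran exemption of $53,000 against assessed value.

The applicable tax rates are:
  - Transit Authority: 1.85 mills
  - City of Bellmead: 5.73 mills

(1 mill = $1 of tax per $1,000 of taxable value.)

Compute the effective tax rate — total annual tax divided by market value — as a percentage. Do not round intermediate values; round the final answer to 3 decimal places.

0.191%

Assessed value = $451,000 × 0.369 = $166,419
Taxable value = $166,419 − $53,000 = $113,419
Transit Authority: $113,419 × 0.00185 = $209.82515
City of Bellmead: $113,419 × 0.00573 = $649.89087
Total tax = $859.71602
Effective rate = $859.71602 ÷ $451,000 = 0.191% of market value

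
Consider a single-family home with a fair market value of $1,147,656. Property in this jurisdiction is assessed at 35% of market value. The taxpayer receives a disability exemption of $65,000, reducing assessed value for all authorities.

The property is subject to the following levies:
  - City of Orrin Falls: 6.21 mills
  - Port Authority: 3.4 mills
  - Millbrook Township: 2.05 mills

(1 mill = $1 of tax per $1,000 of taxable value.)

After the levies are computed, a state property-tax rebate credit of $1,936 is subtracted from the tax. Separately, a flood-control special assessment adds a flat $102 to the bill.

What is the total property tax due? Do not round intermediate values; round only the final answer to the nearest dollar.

$2,092

Assessed value = $1,147,656 × 0.35 = $401,679.6
Taxable value = $401,679.6 − $65,000 = $336,679.6
City of Orrin Falls: $336,679.6 × 0.00621 = $2,090.780316
Port Authority: $336,679.6 × 0.0034 = $1,144.71064
Millbrook Township: $336,679.6 × 0.00205 = $690.19318
Levies subtotal = $3,925.684136
After credit = $3,925.684136 − $1,936 = $1,989.684136
Total = $1,989.684136 + $102 = $2,091.684136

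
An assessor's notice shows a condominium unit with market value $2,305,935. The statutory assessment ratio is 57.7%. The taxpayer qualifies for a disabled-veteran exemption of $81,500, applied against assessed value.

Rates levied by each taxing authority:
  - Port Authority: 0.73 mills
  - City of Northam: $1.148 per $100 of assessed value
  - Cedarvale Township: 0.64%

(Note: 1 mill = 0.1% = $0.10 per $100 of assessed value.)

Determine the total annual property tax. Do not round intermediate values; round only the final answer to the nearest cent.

Assessed value = $2,305,935 × 0.577 = $1,330,524.495
Taxable value = $1,330,524.495 − $81,500 = $1,249,024.495
Port Authority: $1,249,024.495 × 0.00073 = $911.78788135
City of Northam: $1,249,024.495 × 0.01148 = $14,338.8012026
Cedarvale Township: $1,249,024.495 × 0.0064 = $7,993.756768
Total = $23,244.34585195

$23,244.35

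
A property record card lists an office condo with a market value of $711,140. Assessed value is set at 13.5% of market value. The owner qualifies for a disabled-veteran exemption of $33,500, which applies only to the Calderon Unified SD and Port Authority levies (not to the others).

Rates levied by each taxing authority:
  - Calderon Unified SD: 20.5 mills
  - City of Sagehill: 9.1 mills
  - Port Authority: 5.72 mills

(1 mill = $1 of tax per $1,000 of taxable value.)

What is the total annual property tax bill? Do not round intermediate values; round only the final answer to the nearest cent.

Assessed value = $711,140 × 0.135 = $96,003.9
Calderon Unified SD: ($96,003.9 − $33,500) × 0.0205 = $62,503.9 × 0.0205 = $1,281.32995
City of Sagehill: $96,003.9 × 0.0091 = $873.63549
Port Authority: ($96,003.9 − $33,500) × 0.00572 = $62,503.9 × 0.00572 = $357.522308
Total = $2,512.487748

$2,512.49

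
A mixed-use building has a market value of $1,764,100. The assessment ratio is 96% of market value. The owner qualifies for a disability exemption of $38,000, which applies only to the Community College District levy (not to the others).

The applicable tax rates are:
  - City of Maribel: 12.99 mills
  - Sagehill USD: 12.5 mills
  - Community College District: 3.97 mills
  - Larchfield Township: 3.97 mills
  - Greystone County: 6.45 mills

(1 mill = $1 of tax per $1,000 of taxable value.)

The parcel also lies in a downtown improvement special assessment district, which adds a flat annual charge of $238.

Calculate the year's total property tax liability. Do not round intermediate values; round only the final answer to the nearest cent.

Assessed value = $1,764,100 × 0.96 = $1,693,536
City of Maribel: $1,693,536 × 0.01299 = $21,999.03264
Sagehill USD: $1,693,536 × 0.0125 = $21,169.2
Community College District: ($1,693,536 − $38,000) × 0.00397 = $1,655,536 × 0.00397 = $6,572.47792
Larchfield Township: $1,693,536 × 0.00397 = $6,723.33792
Greystone County: $1,693,536 × 0.00645 = $10,923.3072
Levies subtotal = $67,387.35568
Total = $67,387.35568 + $238 = $67,625.35568

$67,625.36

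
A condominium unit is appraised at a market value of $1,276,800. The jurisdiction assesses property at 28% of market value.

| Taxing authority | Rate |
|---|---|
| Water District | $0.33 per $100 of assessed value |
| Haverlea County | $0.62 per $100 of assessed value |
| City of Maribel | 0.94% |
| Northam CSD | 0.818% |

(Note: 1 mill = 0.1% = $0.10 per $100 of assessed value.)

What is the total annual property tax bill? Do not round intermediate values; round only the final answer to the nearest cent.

Assessed value = $1,276,800 × 0.28 = $357,504
Water District: $357,504 × 0.0033 = $1,179.7632
Haverlea County: $357,504 × 0.0062 = $2,216.5248
City of Maribel: $357,504 × 0.0094 = $3,360.5376
Northam CSD: $357,504 × 0.00818 = $2,924.38272
Total = $9,681.20832

$9,681.21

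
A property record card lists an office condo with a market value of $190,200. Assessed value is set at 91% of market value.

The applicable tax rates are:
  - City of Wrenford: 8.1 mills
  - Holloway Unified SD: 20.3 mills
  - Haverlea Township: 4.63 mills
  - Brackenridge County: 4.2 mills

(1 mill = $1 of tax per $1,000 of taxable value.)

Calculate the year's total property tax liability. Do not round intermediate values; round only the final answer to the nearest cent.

Assessed value = $190,200 × 0.91 = $173,082
City of Wrenford: $173,082 × 0.0081 = $1,401.9642
Holloway Unified SD: $173,082 × 0.0203 = $3,513.5646
Haverlea Township: $173,082 × 0.00463 = $801.36966
Brackenridge County: $173,082 × 0.0042 = $726.9444
Total = $1,401.9642 + $3,513.5646 + $801.36966 + $726.9444 = $6,443.84286

$6,443.84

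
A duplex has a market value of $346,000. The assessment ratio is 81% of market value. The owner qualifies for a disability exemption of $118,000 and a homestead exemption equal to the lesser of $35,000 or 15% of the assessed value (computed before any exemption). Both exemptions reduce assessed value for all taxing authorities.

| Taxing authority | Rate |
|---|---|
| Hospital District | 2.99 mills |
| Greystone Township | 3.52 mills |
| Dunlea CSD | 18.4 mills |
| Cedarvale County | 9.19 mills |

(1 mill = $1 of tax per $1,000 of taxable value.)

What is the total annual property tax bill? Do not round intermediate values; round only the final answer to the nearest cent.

$4,339.57

Assessed value = $346,000 × 0.81 = $280,260
Homestead exemption = min($35,000, 15% × $280,260) = min($35,000, $42,039) = $35,000 (dollar cap binds)
Taxable value = $280,260 − $118,000 − $35,000 = $127,260
Hospital District: $127,260 × 0.00299 = $380.5074
Greystone Township: $127,260 × 0.00352 = $447.9552
Dunlea CSD: $127,260 × 0.0184 = $2,341.584
Cedarvale County: $127,260 × 0.00919 = $1,169.5194
Total = $4,339.566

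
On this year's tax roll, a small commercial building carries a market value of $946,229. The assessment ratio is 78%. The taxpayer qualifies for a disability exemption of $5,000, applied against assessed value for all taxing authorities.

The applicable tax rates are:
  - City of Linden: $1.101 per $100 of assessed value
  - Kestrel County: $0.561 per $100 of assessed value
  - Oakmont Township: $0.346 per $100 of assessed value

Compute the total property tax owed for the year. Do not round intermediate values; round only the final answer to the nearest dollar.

Assessed value = $946,229 × 0.78 = $738,058.62
Taxable value = $738,058.62 − $5,000 = $733,058.62
City of Linden: $733,058.62 × 0.01101 = $8,070.9754062
Kestrel County: $733,058.62 × 0.00561 = $4,112.4588582
Oakmont Township: $733,058.62 × 0.00346 = $2,536.3828252
Total = $8,070.9754062 + $4,112.4588582 + $2,536.3828252 = $14,719.8170896

$14,720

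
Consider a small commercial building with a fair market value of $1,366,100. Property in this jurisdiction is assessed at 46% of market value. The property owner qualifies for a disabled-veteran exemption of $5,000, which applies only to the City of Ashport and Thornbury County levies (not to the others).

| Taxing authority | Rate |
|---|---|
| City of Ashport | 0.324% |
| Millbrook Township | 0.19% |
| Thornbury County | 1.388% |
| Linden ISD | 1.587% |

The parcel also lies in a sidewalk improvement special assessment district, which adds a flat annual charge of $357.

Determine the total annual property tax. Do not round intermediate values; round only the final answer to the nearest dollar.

$22,196

Assessed value = $1,366,100 × 0.46 = $628,406
City of Ashport: ($628,406 − $5,000) × 0.00324 = $623,406 × 0.00324 = $2,019.83544
Millbrook Township: $628,406 × 0.0019 = $1,193.9714
Thornbury County: ($628,406 − $5,000) × 0.01388 = $623,406 × 0.01388 = $8,652.87528
Linden ISD: $628,406 × 0.01587 = $9,972.80322
Levies subtotal = $21,839.48534
Total = $21,839.48534 + $357 = $22,196.48534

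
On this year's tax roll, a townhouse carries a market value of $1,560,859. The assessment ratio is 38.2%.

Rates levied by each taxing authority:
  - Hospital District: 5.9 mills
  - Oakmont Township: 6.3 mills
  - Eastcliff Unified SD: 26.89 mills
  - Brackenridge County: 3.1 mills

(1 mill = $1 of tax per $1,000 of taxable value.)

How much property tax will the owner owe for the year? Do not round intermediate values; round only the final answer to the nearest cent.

$25,155.71

Assessed value = $1,560,859 × 0.382 = $596,248.138
Hospital District: $596,248.138 × 0.0059 = $3,517.8640142
Oakmont Township: $596,248.138 × 0.0063 = $3,756.3632694
Eastcliff Unified SD: $596,248.138 × 0.02689 = $16,033.11243082
Brackenridge County: $596,248.138 × 0.0031 = $1,848.3692278
Total = $3,517.8640142 + $3,756.3632694 + $16,033.11243082 + $1,848.3692278 = $25,155.70894222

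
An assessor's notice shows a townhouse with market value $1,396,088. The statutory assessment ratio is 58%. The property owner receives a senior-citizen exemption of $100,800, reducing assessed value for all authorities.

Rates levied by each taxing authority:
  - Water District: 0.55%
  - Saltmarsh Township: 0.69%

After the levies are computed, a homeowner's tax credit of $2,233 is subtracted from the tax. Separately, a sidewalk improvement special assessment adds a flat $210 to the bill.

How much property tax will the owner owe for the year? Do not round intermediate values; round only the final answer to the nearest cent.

$6,767.74

Assessed value = $1,396,088 × 0.58 = $809,731.04
Taxable value = $809,731.04 − $100,800 = $708,931.04
Water District: $708,931.04 × 0.0055 = $3,899.12072
Saltmarsh Township: $708,931.04 × 0.0069 = $4,891.624176
Levies subtotal = $8,790.744896
After credit = $8,790.744896 − $2,233 = $6,557.744896
Total = $6,557.744896 + $210 = $6,767.744896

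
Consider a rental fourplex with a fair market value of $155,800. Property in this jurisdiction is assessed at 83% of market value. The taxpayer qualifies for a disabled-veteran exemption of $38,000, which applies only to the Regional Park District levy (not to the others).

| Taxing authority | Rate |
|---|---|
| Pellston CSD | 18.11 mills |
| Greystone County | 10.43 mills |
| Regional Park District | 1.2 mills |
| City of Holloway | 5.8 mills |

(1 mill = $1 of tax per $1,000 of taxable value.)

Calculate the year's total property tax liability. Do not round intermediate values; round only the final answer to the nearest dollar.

$4,550

Assessed value = $155,800 × 0.83 = $129,314
Pellston CSD: $129,314 × 0.01811 = $2,341.87654
Greystone County: $129,314 × 0.01043 = $1,348.74502
Regional Park District: ($129,314 − $38,000) × 0.0012 = $91,314 × 0.0012 = $109.5768
City of Holloway: $129,314 × 0.0058 = $750.0212
Total = $4,550.21956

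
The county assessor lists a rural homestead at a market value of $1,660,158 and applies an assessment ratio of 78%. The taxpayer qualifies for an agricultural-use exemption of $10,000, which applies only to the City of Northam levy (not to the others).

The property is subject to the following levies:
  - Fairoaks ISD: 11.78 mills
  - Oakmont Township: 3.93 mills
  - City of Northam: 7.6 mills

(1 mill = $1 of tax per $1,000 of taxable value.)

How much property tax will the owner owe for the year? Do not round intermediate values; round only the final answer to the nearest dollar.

Assessed value = $1,660,158 × 0.78 = $1,294,923.24
Fairoaks ISD: $1,294,923.24 × 0.01178 = $15,254.1957672
Oakmont Township: $1,294,923.24 × 0.00393 = $5,089.0483332
City of Northam: ($1,294,923.24 − $10,000) × 0.0076 = $1,284,923.24 × 0.0076 = $9,765.416624
Total = $30,108.6607244

$30,109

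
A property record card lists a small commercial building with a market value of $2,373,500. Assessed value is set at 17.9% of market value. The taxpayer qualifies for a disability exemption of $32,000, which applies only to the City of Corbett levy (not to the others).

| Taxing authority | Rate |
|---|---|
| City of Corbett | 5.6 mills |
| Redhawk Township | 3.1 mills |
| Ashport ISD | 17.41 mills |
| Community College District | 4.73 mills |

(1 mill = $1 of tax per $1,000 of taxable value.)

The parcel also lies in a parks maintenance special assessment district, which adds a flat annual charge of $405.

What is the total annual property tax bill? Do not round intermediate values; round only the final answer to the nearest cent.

$13,328.37

Assessed value = $2,373,500 × 0.179 = $424,856.5
City of Corbett: ($424,856.5 − $32,000) × 0.0056 = $392,856.5 × 0.0056 = $2,199.9964
Redhawk Township: $424,856.5 × 0.0031 = $1,317.05515
Ashport ISD: $424,856.5 × 0.01741 = $7,396.751665
Community College District: $424,856.5 × 0.00473 = $2,009.571245
Levies subtotal = $12,923.37446
Total = $12,923.37446 + $405 = $13,328.37446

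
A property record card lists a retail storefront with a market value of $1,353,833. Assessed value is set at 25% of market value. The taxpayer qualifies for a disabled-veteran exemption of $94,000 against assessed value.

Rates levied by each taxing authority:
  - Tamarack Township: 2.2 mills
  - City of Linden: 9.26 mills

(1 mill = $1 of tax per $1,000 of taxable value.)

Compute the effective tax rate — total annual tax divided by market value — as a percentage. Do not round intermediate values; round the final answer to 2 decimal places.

Assessed value = $1,353,833 × 0.25 = $338,458.25
Taxable value = $338,458.25 − $94,000 = $244,458.25
Tamarack Township: $244,458.25 × 0.0022 = $537.80815
City of Linden: $244,458.25 × 0.00926 = $2,263.683395
Total tax = $2,801.491545
Effective rate = $2,801.491545 ÷ $1,353,833 = 0.21% of market value

0.21%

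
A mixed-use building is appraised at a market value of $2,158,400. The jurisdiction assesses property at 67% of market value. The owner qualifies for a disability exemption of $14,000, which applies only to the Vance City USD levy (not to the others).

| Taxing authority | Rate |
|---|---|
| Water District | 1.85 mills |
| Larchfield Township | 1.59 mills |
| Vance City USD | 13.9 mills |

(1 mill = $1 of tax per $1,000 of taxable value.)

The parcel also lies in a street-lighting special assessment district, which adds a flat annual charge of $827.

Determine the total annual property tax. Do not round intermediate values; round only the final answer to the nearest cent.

$25,708.26

Assessed value = $2,158,400 × 0.67 = $1,446,128
Water District: $1,446,128 × 0.00185 = $2,675.3368
Larchfield Township: $1,446,128 × 0.00159 = $2,299.34352
Vance City USD: ($1,446,128 − $14,000) × 0.0139 = $1,432,128 × 0.0139 = $19,906.5792
Levies subtotal = $24,881.25952
Total = $24,881.25952 + $827 = $25,708.25952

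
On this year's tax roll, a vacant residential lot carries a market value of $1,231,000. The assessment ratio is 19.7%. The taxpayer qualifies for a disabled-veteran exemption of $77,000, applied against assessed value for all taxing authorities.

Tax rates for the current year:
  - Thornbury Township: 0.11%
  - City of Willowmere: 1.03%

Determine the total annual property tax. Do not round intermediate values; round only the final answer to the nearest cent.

Assessed value = $1,231,000 × 0.197 = $242,507
Taxable value = $242,507 − $77,000 = $165,507
Thornbury Township: $165,507 × 0.0011 = $182.0577
City of Willowmere: $165,507 × 0.0103 = $1,704.7221
Total = $182.0577 + $1,704.7221 = $1,886.7798

$1,886.78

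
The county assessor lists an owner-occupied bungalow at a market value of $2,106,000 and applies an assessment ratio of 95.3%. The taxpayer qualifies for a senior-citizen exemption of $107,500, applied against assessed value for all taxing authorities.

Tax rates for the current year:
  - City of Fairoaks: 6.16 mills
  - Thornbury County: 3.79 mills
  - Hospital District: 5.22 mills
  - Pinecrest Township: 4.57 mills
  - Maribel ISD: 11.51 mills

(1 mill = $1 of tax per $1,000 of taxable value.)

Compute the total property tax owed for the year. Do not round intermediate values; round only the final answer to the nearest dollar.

$59,360

Assessed value = $2,106,000 × 0.953 = $2,007,018
Taxable value = $2,007,018 − $107,500 = $1,899,518
City of Fairoaks: $1,899,518 × 0.00616 = $11,701.03088
Thornbury County: $1,899,518 × 0.00379 = $7,199.17322
Hospital District: $1,899,518 × 0.00522 = $9,915.48396
Pinecrest Township: $1,899,518 × 0.00457 = $8,680.79726
Maribel ISD: $1,899,518 × 0.01151 = $21,863.45218
Total = $11,701.03088 + $7,199.17322 + $9,915.48396 + $8,680.79726 + $21,863.45218 = $59,359.9375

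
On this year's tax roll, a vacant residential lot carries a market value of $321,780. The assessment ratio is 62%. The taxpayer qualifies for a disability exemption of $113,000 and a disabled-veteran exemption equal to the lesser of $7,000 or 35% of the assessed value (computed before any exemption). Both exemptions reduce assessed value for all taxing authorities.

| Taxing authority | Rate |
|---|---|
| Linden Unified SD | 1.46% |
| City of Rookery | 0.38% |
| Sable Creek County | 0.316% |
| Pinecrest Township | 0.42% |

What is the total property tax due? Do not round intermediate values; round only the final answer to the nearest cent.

Assessed value = $321,780 × 0.62 = $199,503.6
Disabled-veteran exemption = min($7,000, 35% × $199,503.6) = min($7,000, $69,826.26) = $7,000 (dollar cap binds)
Taxable value = $199,503.6 − $113,000 − $7,000 = $79,503.6
Linden Unified SD: $79,503.6 × 0.0146 = $1,160.75256
City of Rookery: $79,503.6 × 0.0038 = $302.11368
Sable Creek County: $79,503.6 × 0.00316 = $251.231376
Pinecrest Township: $79,503.6 × 0.0042 = $333.91512
Total = $2,048.012736

$2,048.01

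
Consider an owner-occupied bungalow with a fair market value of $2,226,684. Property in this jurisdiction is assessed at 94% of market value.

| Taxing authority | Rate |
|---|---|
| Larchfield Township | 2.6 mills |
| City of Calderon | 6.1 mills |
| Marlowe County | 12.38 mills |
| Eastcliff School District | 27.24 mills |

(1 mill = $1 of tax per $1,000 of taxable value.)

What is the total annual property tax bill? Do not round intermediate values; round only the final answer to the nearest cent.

$101,137.77

Assessed value = $2,226,684 × 0.94 = $2,093,082.96
Larchfield Township: $2,093,082.96 × 0.0026 = $5,442.015696
City of Calderon: $2,093,082.96 × 0.0061 = $12,767.806056
Marlowe County: $2,093,082.96 × 0.01238 = $25,912.3670448
Eastcliff School District: $2,093,082.96 × 0.02724 = $57,015.5798304
Total = $5,442.015696 + $12,767.806056 + $25,912.3670448 + $57,015.5798304 = $101,137.7686272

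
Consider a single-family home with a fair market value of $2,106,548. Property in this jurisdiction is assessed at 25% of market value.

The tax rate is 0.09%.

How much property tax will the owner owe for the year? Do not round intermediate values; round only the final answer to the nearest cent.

$473.97

Assessed value = $2,106,548 × 0.25 = $526,637
Tax = $526,637 × 0.0009 = $473.9733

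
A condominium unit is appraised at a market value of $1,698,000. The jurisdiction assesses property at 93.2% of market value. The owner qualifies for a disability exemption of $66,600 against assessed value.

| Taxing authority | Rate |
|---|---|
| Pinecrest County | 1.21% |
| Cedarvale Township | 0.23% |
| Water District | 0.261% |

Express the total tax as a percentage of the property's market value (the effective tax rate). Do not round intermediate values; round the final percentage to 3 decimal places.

Assessed value = $1,698,000 × 0.932 = $1,582,536
Taxable value = $1,582,536 − $66,600 = $1,515,936
Pinecrest County: $1,515,936 × 0.0121 = $18,342.8256
Cedarvale Township: $1,515,936 × 0.0023 = $3,486.6528
Water District: $1,515,936 × 0.00261 = $3,956.59296
Total tax = $25,786.07136
Effective rate = $25,786.07136 ÷ $1,698,000 = 1.519% of market value

1.519%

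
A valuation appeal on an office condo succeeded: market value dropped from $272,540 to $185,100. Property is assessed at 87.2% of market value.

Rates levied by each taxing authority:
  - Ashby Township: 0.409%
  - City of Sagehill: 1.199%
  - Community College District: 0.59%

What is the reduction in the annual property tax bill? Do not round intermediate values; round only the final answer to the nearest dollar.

Old assessed value = $272,540 × 0.872 = $237,654.88
New assessed value = $185,100 × 0.872 = $161,407.2
Combined rate = 0.00409 + 0.01199 + 0.0059 = 0.02198
Old tax = $237,654.88 × 0.02198 = $5,223.6542624
New tax = $161,407.2 × 0.02198 = $3,547.730256
Reduction = $5,223.6542624 − $3,547.730256 = $1,675.9240064

$1,676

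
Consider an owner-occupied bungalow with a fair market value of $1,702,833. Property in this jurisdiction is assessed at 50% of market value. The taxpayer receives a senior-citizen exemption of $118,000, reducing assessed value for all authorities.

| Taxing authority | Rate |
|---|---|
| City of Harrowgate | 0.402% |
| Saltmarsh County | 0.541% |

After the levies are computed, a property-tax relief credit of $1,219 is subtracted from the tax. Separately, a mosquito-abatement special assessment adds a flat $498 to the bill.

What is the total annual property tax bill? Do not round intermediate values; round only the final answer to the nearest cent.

Assessed value = $1,702,833 × 0.5 = $851,416.5
Taxable value = $851,416.5 − $118,000 = $733,416.5
City of Harrowgate: $733,416.5 × 0.00402 = $2,948.33433
Saltmarsh County: $733,416.5 × 0.00541 = $3,967.783265
Levies subtotal = $6,916.117595
After credit = $6,916.117595 − $1,219 = $5,697.117595
Total = $5,697.117595 + $498 = $6,195.117595

$6,195.12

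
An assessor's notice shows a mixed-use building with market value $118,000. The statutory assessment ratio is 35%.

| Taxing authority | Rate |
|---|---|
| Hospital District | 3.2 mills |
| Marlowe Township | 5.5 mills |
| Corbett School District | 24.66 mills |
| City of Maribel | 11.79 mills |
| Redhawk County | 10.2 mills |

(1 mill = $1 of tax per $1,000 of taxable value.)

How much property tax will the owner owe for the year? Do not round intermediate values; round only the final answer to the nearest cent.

$2,285.96

Assessed value = $118,000 × 0.35 = $41,300
Hospital District: $41,300 × 0.0032 = $132.16
Marlowe Township: $41,300 × 0.0055 = $227.15
Corbett School District: $41,300 × 0.02466 = $1,018.458
City of Maribel: $41,300 × 0.01179 = $486.927
Redhawk County: $41,300 × 0.0102 = $421.26
Total = $132.16 + $227.15 + $1,018.458 + $486.927 + $421.26 = $2,285.955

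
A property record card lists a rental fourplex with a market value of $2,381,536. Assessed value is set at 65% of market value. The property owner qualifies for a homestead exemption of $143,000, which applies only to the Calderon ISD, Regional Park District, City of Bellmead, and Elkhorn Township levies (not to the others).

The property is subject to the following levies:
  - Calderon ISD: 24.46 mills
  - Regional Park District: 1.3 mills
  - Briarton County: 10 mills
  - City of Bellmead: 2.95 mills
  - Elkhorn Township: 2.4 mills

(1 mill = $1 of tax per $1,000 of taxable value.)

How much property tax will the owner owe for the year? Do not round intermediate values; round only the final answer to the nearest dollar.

$59,189

Assessed value = $2,381,536 × 0.65 = $1,547,998.4
Calderon ISD: ($1,547,998.4 − $143,000) × 0.02446 = $1,404,998.4 × 0.02446 = $34,366.260864
Regional Park District: ($1,547,998.4 − $143,000) × 0.0013 = $1,404,998.4 × 0.0013 = $1,826.49792
Briarton County: $1,547,998.4 × 0.01 = $15,479.984
City of Bellmead: ($1,547,998.4 − $143,000) × 0.00295 = $1,404,998.4 × 0.00295 = $4,144.74528
Elkhorn Township: ($1,547,998.4 − $143,000) × 0.0024 = $1,404,998.4 × 0.0024 = $3,371.99616
Total = $59,189.484224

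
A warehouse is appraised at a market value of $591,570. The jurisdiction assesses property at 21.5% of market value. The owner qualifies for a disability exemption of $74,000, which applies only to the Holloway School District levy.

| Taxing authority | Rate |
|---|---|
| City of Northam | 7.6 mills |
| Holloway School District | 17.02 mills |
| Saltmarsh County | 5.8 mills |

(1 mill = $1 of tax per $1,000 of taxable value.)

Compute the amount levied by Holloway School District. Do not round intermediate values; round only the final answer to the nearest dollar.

Assessed value = $591,570 × 0.215 = $127,187.55
Holloway School District taxable value = $127,187.55 − $74,000 = $53,187.55
Holloway School District levy = $53,187.55 × 0.01702 = $905.252101

$905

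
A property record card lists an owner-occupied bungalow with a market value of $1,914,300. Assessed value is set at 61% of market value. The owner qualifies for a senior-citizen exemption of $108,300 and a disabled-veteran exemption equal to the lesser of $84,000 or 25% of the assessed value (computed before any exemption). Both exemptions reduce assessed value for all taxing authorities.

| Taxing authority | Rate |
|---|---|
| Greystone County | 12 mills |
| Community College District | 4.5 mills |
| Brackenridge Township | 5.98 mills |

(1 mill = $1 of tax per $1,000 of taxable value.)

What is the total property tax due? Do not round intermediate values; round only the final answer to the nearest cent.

Assessed value = $1,914,300 × 0.61 = $1,167,723
Disabled-veteran exemption = min($84,000, 25% × $1,167,723) = min($84,000, $291,930.75) = $84,000 (dollar cap binds)
Taxable value = $1,167,723 − $108,300 − $84,000 = $975,423
Greystone County: $975,423 × 0.012 = $11,705.076
Community College District: $975,423 × 0.0045 = $4,389.4035
Brackenridge Township: $975,423 × 0.00598 = $5,833.02954
Total = $21,927.50904

$21,927.51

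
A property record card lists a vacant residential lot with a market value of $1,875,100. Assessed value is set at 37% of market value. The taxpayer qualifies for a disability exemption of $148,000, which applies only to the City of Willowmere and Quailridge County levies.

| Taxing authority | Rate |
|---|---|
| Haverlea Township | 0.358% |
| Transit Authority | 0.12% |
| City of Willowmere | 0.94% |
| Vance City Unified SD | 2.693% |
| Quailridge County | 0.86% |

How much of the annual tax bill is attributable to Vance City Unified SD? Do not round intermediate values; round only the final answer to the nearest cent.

$18,683.68

Assessed value = $1,875,100 × 0.37 = $693,787
Vance City Unified SD taxable value = $693,787 (exemption does not apply)
Vance City Unified SD levy = $693,787 × 0.02693 = $18,683.68391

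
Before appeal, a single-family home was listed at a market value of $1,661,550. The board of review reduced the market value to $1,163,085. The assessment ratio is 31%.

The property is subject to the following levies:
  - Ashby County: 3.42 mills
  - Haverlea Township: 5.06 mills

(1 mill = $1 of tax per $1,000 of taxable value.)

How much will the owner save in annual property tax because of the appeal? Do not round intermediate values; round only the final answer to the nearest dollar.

$1,310

Old assessed value = $1,661,550 × 0.31 = $515,080.5
New assessed value = $1,163,085 × 0.31 = $360,556.35
Combined rate = 0.00342 + 0.00506 = 0.00848
Old tax = $515,080.5 × 0.00848 = $4,367.88264
New tax = $360,556.35 × 0.00848 = $3,057.517848
Reduction = $4,367.88264 − $3,057.517848 = $1,310.364792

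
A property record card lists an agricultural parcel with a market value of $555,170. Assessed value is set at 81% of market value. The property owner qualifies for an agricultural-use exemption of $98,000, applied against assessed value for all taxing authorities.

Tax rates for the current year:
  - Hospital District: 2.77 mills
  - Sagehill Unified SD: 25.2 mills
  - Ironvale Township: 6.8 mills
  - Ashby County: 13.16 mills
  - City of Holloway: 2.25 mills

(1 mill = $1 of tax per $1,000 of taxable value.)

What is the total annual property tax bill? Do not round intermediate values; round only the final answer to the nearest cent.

$17,647.69

Assessed value = $555,170 × 0.81 = $449,687.7
Taxable value = $449,687.7 − $98,000 = $351,687.7
Hospital District: $351,687.7 × 0.00277 = $974.174929
Sagehill Unified SD: $351,687.7 × 0.0252 = $8,862.53004
Ironvale Township: $351,687.7 × 0.0068 = $2,391.47636
Ashby County: $351,687.7 × 0.01316 = $4,628.210132
City of Holloway: $351,687.7 × 0.00225 = $791.297325
Total = $974.174929 + $8,862.53004 + $2,391.47636 + $4,628.210132 + $791.297325 = $17,647.688786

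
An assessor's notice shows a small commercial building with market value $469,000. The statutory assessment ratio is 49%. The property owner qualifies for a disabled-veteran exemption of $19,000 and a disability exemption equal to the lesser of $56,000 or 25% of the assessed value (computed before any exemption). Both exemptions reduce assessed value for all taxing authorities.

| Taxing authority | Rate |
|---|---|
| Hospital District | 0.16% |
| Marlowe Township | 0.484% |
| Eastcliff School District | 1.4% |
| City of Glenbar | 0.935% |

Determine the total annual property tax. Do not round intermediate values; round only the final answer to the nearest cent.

Assessed value = $469,000 × 0.49 = $229,810
Disability exemption = min($56,000, 25% × $229,810) = min($56,000, $57,452.5) = $56,000 (dollar cap binds)
Taxable value = $229,810 − $19,000 − $56,000 = $154,810
Hospital District: $154,810 × 0.0016 = $247.696
Marlowe Township: $154,810 × 0.00484 = $749.2804
Eastcliff School District: $154,810 × 0.014 = $2,167.34
City of Glenbar: $154,810 × 0.00935 = $1,447.4735
Total = $4,611.7899

$4,611.79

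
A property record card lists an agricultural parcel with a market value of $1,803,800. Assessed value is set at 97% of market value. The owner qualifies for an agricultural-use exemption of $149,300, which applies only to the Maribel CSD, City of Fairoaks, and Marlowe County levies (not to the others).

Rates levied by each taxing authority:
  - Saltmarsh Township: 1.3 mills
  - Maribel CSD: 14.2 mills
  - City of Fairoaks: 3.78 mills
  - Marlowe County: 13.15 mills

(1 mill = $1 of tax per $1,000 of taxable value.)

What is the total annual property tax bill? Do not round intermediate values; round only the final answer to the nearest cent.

Assessed value = $1,803,800 × 0.97 = $1,749,686
Saltmarsh Township: $1,749,686 × 0.0013 = $2,274.5918
Maribel CSD: ($1,749,686 − $149,300) × 0.0142 = $1,600,386 × 0.0142 = $22,725.4812
City of Fairoaks: ($1,749,686 − $149,300) × 0.00378 = $1,600,386 × 0.00378 = $6,049.45908
Marlowe County: ($1,749,686 − $149,300) × 0.01315 = $1,600,386 × 0.01315 = $21,045.0759
Total = $52,094.60798

$52,094.61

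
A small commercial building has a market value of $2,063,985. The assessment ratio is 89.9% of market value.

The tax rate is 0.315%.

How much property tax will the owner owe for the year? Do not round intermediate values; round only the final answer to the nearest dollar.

$5,845

Assessed value = $2,063,985 × 0.899 = $1,855,522.515
Tax = $1,855,522.515 × 0.00315 = $5,844.89592225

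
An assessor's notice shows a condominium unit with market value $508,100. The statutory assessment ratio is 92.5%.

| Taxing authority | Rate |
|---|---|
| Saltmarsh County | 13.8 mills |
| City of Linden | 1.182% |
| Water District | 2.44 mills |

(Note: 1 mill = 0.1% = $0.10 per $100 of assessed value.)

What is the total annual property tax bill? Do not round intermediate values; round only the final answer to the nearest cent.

Assessed value = $508,100 × 0.925 = $469,992.5
Saltmarsh County: $469,992.5 × 0.0138 = $6,485.8965
City of Linden: $469,992.5 × 0.01182 = $5,555.31135
Water District: $469,992.5 × 0.00244 = $1,146.7817
Total = $13,187.98955

$13,187.99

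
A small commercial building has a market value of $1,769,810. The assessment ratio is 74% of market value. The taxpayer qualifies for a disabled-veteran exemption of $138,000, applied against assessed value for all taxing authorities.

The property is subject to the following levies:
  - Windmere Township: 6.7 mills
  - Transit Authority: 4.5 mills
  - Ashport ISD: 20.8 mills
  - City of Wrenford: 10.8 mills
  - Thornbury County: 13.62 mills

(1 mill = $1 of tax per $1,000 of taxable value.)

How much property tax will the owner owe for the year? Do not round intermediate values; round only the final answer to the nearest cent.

$66,105.02

Assessed value = $1,769,810 × 0.74 = $1,309,659.4
Taxable value = $1,309,659.4 − $138,000 = $1,171,659.4
Windmere Township: $1,171,659.4 × 0.0067 = $7,850.11798
Transit Authority: $1,171,659.4 × 0.0045 = $5,272.4673
Ashport ISD: $1,171,659.4 × 0.0208 = $24,370.51552
City of Wrenford: $1,171,659.4 × 0.0108 = $12,653.92152
Thornbury County: $1,171,659.4 × 0.01362 = $15,958.001028
Total = $7,850.11798 + $5,272.4673 + $24,370.51552 + $12,653.92152 + $15,958.001028 = $66,105.023348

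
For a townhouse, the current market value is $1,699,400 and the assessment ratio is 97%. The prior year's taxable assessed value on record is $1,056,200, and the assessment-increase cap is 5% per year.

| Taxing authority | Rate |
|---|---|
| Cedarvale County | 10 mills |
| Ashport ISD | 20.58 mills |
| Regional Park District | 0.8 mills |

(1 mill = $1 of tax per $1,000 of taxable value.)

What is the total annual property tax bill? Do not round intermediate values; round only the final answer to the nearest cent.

Uncapped assessed value = $1,699,400 × 0.97 = $1,648,418
Cap limit = $1,056,200 × 1.05 = $1,109,010
Taxable assessed value = min($1,648,418, $1,109,010) = $1,109,010 (cap binds)
Cedarvale County: $1,109,010 × 0.01 = $11,090.1
Ashport ISD: $1,109,010 × 0.02058 = $22,823.4258
Regional Park District: $1,109,010 × 0.0008 = $887.208
Total = $34,800.7338

$34,800.73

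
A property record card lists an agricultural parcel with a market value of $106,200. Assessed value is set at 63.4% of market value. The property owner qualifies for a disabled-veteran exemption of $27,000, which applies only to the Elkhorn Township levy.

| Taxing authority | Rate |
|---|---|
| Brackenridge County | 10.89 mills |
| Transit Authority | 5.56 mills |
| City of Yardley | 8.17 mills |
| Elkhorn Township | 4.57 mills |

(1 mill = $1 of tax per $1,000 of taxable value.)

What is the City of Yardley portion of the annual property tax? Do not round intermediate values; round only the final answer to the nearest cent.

Assessed value = $106,200 × 0.634 = $67,330.8
City of Yardley taxable value = $67,330.8 (exemption does not apply)
City of Yardley levy = $67,330.8 × 0.00817 = $550.092636

$550.09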